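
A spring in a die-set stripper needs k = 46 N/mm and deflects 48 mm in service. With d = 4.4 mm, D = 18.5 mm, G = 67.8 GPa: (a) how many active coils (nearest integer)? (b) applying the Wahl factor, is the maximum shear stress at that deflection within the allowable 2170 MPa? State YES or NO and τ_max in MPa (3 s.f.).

(a) 11 coils; (b) YES, τ_max = 1670 MPa

N_a = Gd⁴/(8D³k) = (67.8×10³)(4.4⁴)/(8·18.5³·46) = 10.91 → N_a = 11
Actual rate k = Gd⁴/(8D³·11) = 45.608 N/mm
Working load F = kδ = 45.608·48 = 2189.2 N
C = 18.5/4.4 = 4.2045; K_W = (4C−1)/(4C−4)+0.615/C = 1.3803
τ_max = K_W·8FD/(πd³) = 1.3803·1210.7 = 1671.1 MPa
τ_max ≤ 2170 MPa → acceptable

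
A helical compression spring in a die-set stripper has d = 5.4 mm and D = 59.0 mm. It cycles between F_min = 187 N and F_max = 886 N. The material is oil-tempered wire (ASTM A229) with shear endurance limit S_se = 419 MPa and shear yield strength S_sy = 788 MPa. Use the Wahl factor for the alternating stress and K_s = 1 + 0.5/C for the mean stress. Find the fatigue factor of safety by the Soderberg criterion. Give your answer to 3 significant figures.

0.633

C = D/d = 59.0/5.4 = 10.9259; K_W = (4C−1)/(4C−4)+0.615/C = 1.1318; K_s = 1+0.5/C = 1.0458
F_a = (F_max−F_min)/2 = 349.5 N; F_m = (F_max+F_min)/2 = 536.5 N
τ_a = K_W·8F_aD/(πd³) = 1.1318 × 333.47 = 377.44 MPa
τ_m = K_s·8F_mD/(πd³) = 1.0458 × 511.89 = 535.32 MPa
Soderberg: 1/n_f = τ_a/S_se + τ_m/S_sy = 377.44/419 + 535.32/788 = 0.90081 + 0.67934 = 1.5801
n_f = 1/1.5801 = 0.6329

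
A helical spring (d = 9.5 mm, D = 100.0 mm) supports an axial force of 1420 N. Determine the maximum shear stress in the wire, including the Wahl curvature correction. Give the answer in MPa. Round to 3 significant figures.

Spring index C = D/d = 100.0/9.5 = 10.5263
K_W = (4C−1)/(4C−4) + 0.615/C = 41.105/38.105 + 0.0584 = 1.1372
τ₀ = 8FD/(πd³) = 8·1420·100.0/(π·9.5³) = 1.136e+06/2693.5 = 421.75 MPa
τ_max = K·τ₀ = 1.1372 × 421.75 = 479.6 MPa

480 MPa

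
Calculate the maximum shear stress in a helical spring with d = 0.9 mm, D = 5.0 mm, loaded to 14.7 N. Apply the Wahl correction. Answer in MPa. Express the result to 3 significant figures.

327 MPa

Spring index C = D/d = 5.0/0.9 = 5.5556
K_W = (4C−1)/(4C−4) + 0.615/C = 21.222/18.222 + 0.1107 = 1.2753
τ₀ = 8FD/(πd³) = 8·14.7·5.0/(π·0.9³) = 588/2.2902 = 256.74 MPa
τ_max = K·τ₀ = 1.2753 × 256.74 = 327.43 MPa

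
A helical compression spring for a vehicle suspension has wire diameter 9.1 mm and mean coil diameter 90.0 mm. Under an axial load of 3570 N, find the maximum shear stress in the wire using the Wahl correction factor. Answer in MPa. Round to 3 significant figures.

Spring index C = D/d = 90.0/9.1 = 9.8901
K_W = (4C−1)/(4C−4) + 0.615/C = 38.560/35.560 + 0.0622 = 1.1465
τ₀ = 8FD/(πd³) = 8·3570·90.0/(π·9.1³) = 2.5704e+06/2367.4 = 1085.7 MPa
τ_max = K·τ₀ = 1.1465 × 1085.7 = 1244.9 MPa

1240 MPa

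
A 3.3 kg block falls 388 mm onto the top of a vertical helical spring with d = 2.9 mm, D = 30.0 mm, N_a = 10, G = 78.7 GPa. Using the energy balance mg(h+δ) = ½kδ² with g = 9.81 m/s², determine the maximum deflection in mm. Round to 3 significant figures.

k = Gd⁴/(8D³N_a) = (78.7×10³)(2.9⁴)/(8·30.0³·10) = 2.577 N/mm
W = mg = 3.3 × 9.81 = 32.373 N
½kδ² − Wδ − Wh = 0 → δ = (W + √(W² + 2kWh))/k
δ = (32.373 + √(1048 + 64737.8))/2.577 = (32.373 + 256.49)/2.577 = 112.09 mm

112 mm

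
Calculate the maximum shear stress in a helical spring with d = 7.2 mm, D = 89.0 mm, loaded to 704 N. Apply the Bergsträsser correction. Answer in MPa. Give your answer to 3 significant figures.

Spring index C = D/d = 89.0/7.2 = 12.3611
K_B = (4C+2)/(4C−3) = 51.444/46.444 = 1.1077
τ₀ = 8FD/(πd³) = 8·704·89.0/(π·7.2³) = 501248/1172.6 = 427.47 MPa
τ_max = K·τ₀ = 1.1077 × 427.47 = 473.49 MPa

473 MPa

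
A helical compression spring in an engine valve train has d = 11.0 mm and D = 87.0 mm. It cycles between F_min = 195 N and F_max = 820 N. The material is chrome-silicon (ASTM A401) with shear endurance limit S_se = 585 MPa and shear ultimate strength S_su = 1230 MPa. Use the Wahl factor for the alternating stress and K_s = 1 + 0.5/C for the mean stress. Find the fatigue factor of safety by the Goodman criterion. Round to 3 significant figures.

C = D/d = 87.0/11.0 = 7.9091; K_W = (4C−1)/(4C−4)+0.615/C = 1.1863; K_s = 1+0.5/C = 1.0632
F_a = (F_max−F_min)/2 = 312.5 N; F_m = (F_max+F_min)/2 = 507.5 N
τ_a = K_W·8F_aD/(πd³) = 1.1863 × 52.015 = 61.706 MPa
τ_m = K_s·8F_mD/(πd³) = 1.0632 × 84.473 = 89.813 MPa
Goodman: 1/n_f = τ_a/S_se + τ_m/S_su = 61.706/585 + 89.813/1230 = 0.10548 + 0.07302 = 0.1785
n_f = 1/0.1785 = 5.602

5.60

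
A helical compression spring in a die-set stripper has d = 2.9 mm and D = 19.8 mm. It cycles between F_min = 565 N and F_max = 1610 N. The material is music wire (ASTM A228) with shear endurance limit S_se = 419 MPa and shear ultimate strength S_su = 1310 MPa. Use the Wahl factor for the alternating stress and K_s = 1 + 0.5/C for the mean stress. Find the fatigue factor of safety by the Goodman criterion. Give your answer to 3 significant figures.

C = D/d = 19.8/2.9 = 6.8276; K_W = (4C−1)/(4C−4)+0.615/C = 1.2188; K_s = 1+0.5/C = 1.0732
F_a = (F_max−F_min)/2 = 522.5 N; F_m = (F_max+F_min)/2 = 1087.5 N
τ_a = K_W·8F_aD/(πd³) = 1.2188 × 1080.2 = 1316.5 MPa
τ_m = K_s·8F_mD/(πd³) = 1.0732 × 2248.2 = 2412.9 MPa
Goodman: 1/n_f = τ_a/S_se + τ_m/S_su = 1316.5/419 + 2412.9/1310 = 3.14200 + 1.84189 = 4.9839
n_f = 1/4.9839 = 0.2006

0.201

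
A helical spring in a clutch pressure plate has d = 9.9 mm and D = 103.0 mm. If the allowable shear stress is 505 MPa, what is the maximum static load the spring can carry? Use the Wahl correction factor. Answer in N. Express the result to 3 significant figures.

C = D/d = 103.0/9.9 = 10.4040
K_W = (4C−1)/(4C−4) + 0.615/C = 40.616/37.616 + 0.0591 = 1.1389
τ_max = K·8FD/(πd³) → F_max = τ_allow·πd³/(8DK)
F_max = 505·π·9.9³/(8·103.0·1.1389) = 1.5394e+06/938.42 = 1640.4 N

1640 N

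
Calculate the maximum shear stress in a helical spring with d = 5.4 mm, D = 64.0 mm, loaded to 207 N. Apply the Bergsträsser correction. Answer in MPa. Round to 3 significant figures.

Spring index C = D/d = 64.0/5.4 = 11.8519
K_B = (4C+2)/(4C−3) = 49.407/44.407 = 1.1126
τ₀ = 8FD/(πd³) = 8·207·64.0/(π·5.4³) = 105984/494.69 = 214.24 MPa
τ_max = K·τ₀ = 1.1126 × 214.24 = 238.37 MPa

238 MPa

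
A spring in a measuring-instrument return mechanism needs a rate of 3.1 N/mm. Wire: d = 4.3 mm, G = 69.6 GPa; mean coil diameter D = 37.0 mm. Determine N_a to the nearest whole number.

19

N_a = Gd⁴/(8D³k) = (69.6×10³ × 4.3⁴)/(8 × 37.0³ × 3.1)
    = 2.37949e+07 / 1.25619e+06 = 18.94 → 19 coils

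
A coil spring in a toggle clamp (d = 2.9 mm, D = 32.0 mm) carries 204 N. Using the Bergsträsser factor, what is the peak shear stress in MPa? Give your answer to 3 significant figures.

Spring index C = D/d = 32.0/2.9 = 11.0345
K_B = (4C+2)/(4C−3) = 46.138/41.138 = 1.1215
τ₀ = 8FD/(πd³) = 8·204·32.0/(π·2.9³) = 52224/76.62 = 681.59 MPa
τ_max = K·τ₀ = 1.1215 × 681.59 = 764.44 MPa

764 MPa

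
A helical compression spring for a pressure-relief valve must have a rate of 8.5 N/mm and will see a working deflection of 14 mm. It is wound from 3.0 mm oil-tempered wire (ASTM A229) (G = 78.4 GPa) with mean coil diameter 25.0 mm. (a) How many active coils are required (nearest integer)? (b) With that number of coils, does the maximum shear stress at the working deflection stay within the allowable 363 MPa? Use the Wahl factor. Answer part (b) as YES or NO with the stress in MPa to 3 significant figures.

N_a = Gd⁴/(8D³k) = (78.4×10³)(3.0⁴)/(8·25.0³·8.5) = 5.977 → N_a = 6
Actual rate k = Gd⁴/(8D³·6) = 8.4672 N/mm
Working load F = kδ = 8.4672·14 = 118.54 N
C = 25.0/3.0 = 8.3333; K_W = (4C−1)/(4C−4)+0.615/C = 1.1761
τ_max = K_W·8FD/(πd³) = 1.1761·279.5 = 328.71 MPa
τ_max ≤ 363 MPa → acceptable

(a) 6 coils; (b) YES, τ_max = 329 MPa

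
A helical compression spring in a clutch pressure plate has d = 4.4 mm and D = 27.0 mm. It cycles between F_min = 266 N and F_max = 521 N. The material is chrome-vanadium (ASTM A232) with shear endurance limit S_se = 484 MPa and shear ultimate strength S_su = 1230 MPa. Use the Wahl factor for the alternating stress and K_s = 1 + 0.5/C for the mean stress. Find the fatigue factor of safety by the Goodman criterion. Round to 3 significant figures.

C = D/d = 27.0/4.4 = 6.1364; K_W = (4C−1)/(4C−4)+0.615/C = 1.2462; K_s = 1+0.5/C = 1.0815
F_a = (F_max−F_min)/2 = 127.5 N; F_m = (F_max+F_min)/2 = 393.5 N
τ_a = K_W·8F_aD/(πd³) = 1.2462 × 102.91 = 128.25 MPa
τ_m = K_s·8F_mD/(πd³) = 1.0815 × 317.61 = 343.49 MPa
Goodman: 1/n_f = τ_a/S_se + τ_m/S_su = 128.25/484 + 343.49/1230 = 0.26498 + 0.27926 = 0.54424
n_f = 1/0.54424 = 1.837

1.84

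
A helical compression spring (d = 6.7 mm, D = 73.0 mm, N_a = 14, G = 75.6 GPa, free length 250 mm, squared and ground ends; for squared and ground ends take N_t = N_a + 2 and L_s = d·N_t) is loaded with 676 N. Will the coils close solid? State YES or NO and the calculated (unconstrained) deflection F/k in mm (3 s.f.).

YES, δ = 193 mm

k = Gd⁴/(8D³N_a) = (75.6×10³)(6.7⁴)/(8·73.0³·14) = 3.4965 N/mm
N_t = 16; L_s = 6.7·16 = 107.2 mm; δ_solid = L₀ − L_s = 250 − 107.2 = 142.8 mm
δ = F/k = 676/3.4965 = 193.34 mm
δ ≥ δ_solid → spring goes solid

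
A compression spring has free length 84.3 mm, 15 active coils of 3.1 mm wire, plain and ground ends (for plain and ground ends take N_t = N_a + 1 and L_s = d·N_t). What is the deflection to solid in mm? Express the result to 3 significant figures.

34.7 mm

N_t = 16; L_s = 3.1·16 = 49.6 mm
δ_solid = L₀ − L_s = 84.3 − 49.6 = 34.7 mm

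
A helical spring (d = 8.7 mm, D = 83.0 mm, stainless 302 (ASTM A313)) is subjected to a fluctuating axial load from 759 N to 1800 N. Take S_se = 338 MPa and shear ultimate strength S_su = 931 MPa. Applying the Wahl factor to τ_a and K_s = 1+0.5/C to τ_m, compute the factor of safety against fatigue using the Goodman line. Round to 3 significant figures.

C = D/d = 83.0/8.7 = 9.5402; K_W = (4C−1)/(4C−4)+0.615/C = 1.1523; K_s = 1+0.5/C = 1.0524
F_a = (F_max−F_min)/2 = 520.5 N; F_m = (F_max+F_min)/2 = 1279.5 N
τ_a = K_W·8F_aD/(πd³) = 1.1523 × 167.06 = 192.5 MPa
τ_m = K_s·8F_mD/(πd³) = 1.0524 × 410.68 = 432.2 MPa
Goodman: 1/n_f = τ_a/S_se + τ_m/S_su = 192.5/338 + 432.2/931 = 0.56954 + 0.46423 = 1.0338
n_f = 1/1.0338 = 0.9673

0.967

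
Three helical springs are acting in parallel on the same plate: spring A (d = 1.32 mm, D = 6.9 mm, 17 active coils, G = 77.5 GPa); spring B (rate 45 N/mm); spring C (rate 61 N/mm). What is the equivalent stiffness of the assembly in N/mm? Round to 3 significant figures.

111 N/mm

k_A = Gd⁴/(8D³N_a) = (77.5×10³)(1.32⁴)/(8·6.9³·17) = 5.2664 N/mm
Parallel: k_eq = 5.2664 + 45 + 61 = 111.27 N/mm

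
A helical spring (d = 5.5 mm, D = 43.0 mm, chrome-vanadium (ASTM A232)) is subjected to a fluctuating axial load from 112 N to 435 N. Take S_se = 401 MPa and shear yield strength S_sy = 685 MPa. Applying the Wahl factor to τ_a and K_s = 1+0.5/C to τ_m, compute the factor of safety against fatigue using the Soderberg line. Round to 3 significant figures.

1.68

C = D/d = 43.0/5.5 = 7.8182; K_W = (4C−1)/(4C−4)+0.615/C = 1.1887; K_s = 1+0.5/C = 1.0640
F_a = (F_max−F_min)/2 = 161.5 N; F_m = (F_max+F_min)/2 = 273.5 N
τ_a = K_W·8F_aD/(πd³) = 1.1887 × 106.29 = 126.34 MPa
τ_m = K_s·8F_mD/(πd³) = 1.0640 × 180 = 191.51 MPa
Soderberg: 1/n_f = τ_a/S_se + τ_m/S_sy = 126.34/401 + 191.51/685 = 0.31507 + 0.27958 = 0.59465
n_f = 1/0.59465 = 1.682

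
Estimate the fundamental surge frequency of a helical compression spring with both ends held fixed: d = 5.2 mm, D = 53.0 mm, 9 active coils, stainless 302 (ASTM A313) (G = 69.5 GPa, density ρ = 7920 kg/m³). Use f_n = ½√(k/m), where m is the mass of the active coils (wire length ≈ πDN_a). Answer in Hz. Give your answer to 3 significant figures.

k = Gd⁴/(8D³N_a) = (69.5×10³)(5.2⁴)/(8·53.0³·9) = 4.7407 N/mm = 4740.7 N/m
Wire length L = πDN_a = π·53.0·9 = 1498.5 mm
m = ρ·(πd²/4)·L = 7920 × 21.237×10⁻⁶ m² × 1.4985 m = 0.25205 kg
f_n = ½√(k/m) = 0.5·√(4740.7/0.25205) = 0.5·√(18808) = 68.572 Hz

68.6 Hz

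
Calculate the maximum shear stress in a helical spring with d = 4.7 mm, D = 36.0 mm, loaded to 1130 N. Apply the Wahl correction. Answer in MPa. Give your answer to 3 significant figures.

Spring index C = D/d = 36.0/4.7 = 7.6596
K_W = (4C−1)/(4C−4) + 0.615/C = 29.638/26.638 + 0.0803 = 1.1929
τ₀ = 8FD/(πd³) = 8·1130·36.0/(π·4.7³) = 325440/326.17 = 997.76 MPa
τ_max = K·τ₀ = 1.1929 × 997.76 = 1190.2 MPa

1190 MPa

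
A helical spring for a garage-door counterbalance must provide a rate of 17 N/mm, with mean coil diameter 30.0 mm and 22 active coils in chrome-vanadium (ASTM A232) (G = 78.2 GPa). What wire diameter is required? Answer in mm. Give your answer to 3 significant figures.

5.67 mm

d = (8D³N_a·k / G)^(1/4) = (8·30.0³·22·17 / (78.2×10³))^0.25
  = (1033)^0.25 = 5.6693 mm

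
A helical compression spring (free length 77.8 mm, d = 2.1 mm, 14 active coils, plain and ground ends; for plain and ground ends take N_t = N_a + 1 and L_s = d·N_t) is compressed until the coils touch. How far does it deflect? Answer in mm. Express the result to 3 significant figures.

46.3 mm

N_t = 15; L_s = 2.1·15 = 31.5 mm
δ_solid = L₀ − L_s = 77.8 − 31.5 = 46.3 mm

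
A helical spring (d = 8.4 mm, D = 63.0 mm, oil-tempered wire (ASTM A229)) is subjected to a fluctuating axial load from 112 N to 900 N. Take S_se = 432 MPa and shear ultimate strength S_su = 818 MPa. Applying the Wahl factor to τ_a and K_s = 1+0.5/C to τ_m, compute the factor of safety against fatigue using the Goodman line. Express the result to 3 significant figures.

2.11

C = D/d = 63.0/8.4 = 7.5000; K_W = (4C−1)/(4C−4)+0.615/C = 1.1974; K_s = 1+0.5/C = 1.0667
F_a = (F_max−F_min)/2 = 394 N; F_m = (F_max+F_min)/2 = 506 N
τ_a = K_W·8F_aD/(πd³) = 1.1974 × 106.64 = 127.69 MPa
τ_m = K_s·8F_mD/(πd³) = 1.0667 × 136.96 = 146.09 MPa
Goodman: 1/n_f = τ_a/S_se + τ_m/S_su = 127.69/432 + 146.09/818 = 0.29559 + 0.17859 = 0.47418
n_f = 1/0.47418 = 2.109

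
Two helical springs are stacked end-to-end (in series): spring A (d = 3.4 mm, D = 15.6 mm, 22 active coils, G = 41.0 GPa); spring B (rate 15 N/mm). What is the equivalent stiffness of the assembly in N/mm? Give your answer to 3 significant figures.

k_A = Gd⁴/(8D³N_a) = (41.0×10³)(3.4⁴)/(8·15.6³·22) = 8.2 N/mm
Series: 1/k_eq = 1/8.2 + 1/15 = 0.18862; k_eq = 5.3017 N/mm

5.30 N/mm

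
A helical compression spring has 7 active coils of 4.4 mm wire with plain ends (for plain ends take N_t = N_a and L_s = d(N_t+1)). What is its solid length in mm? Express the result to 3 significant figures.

plain ends: N_t = N_a = 7
L_s = d·(N_t+1) = 4.4 × 8 = 35.2 mm

35.2 mm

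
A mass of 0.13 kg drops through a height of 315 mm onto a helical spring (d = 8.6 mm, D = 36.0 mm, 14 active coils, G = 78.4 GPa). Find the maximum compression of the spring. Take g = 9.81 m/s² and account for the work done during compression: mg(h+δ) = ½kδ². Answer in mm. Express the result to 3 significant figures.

3.14 mm

k = Gd⁴/(8D³N_a) = (78.4×10³)(8.6⁴)/(8·36.0³·14) = 82.07 N/mm
W = mg = 0.13 × 9.81 = 1.2753 N
½kδ² − Wδ − Wh = 0 → δ = (W + √(W² + 2kWh))/k
δ = (1.2753 + √(1.6264 + 65938.2))/82.07 = (1.2753 + 256.79)/82.07 = 3.1444 mm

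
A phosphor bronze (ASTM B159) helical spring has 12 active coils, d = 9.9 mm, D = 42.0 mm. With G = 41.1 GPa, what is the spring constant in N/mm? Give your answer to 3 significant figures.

k = Gd⁴/(8D³N_a) = (41.1×10³ × 9.9⁴) / (8 × 42.0³ × 12)
  = 3.94805e+08 / 7.11245e+06 = 55.509 N/mm

55.5 N/mm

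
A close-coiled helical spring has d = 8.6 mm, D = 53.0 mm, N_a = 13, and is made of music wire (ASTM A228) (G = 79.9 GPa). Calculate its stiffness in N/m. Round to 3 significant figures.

k = Gd⁴/(8D³N_a) = (79.9×10³ × 8.6⁴) / (8 × 53.0³ × 13)
  = 4.3706e+08 / 1.54832e+07 = 28.228 N/mm = 28228 N/m

28200 N/m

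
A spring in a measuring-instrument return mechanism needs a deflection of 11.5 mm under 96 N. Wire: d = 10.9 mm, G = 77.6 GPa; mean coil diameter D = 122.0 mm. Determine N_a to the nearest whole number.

Required rate k = F/δ = 96/11.5 = 8.3478 N/mm
N_a = Gd⁴/(8D³k) = (77.6×10³ × 10.9⁴)/(8 × 122.0³ × 8.3478)
    = 1.09539e+09 / 1.21267e+08 = 9.033 → 9 coils

9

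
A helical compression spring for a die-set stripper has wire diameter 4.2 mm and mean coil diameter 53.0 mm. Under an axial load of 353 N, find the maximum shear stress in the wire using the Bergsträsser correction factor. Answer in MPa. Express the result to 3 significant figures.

Spring index C = D/d = 53.0/4.2 = 12.6190
K_B = (4C+2)/(4C−3) = 52.476/47.476 = 1.1053
τ₀ = 8FD/(πd³) = 8·353·53.0/(π·4.2³) = 149672/232.75 = 643.05 MPa
τ_max = K·τ₀ = 1.1053 × 643.05 = 710.77 MPa

711 MPa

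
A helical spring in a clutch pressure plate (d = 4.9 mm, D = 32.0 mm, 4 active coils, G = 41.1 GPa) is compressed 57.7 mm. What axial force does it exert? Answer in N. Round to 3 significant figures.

k = Gd⁴/(8D³N_a) = (41.1×10³)(4.9⁴)/(8·32.0³·4) = 22.596 N/mm
F = k·δ = 22.596 × 57.7 = 1303.8 N

1300 N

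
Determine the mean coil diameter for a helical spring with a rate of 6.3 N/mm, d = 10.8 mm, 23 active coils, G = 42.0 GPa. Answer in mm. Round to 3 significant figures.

D = (Gd⁴/(8N_a·k))^(1/3) = (42.0×10³·10.8⁴/(8·23·6.3))^(1/3)
  = (492931)^(1/3) = 78.9942 mm

79.0 mm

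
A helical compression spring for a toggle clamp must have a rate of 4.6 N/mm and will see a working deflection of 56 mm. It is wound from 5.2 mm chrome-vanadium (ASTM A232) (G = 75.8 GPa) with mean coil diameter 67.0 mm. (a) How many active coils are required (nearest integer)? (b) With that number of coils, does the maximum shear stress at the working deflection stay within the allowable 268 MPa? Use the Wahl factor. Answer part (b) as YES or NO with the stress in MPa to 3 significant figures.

(a) 5 coils; (b) NO, τ_max = 348 MPa

N_a = Gd⁴/(8D³k) = (75.8×10³)(5.2⁴)/(8·67.0³·4.6) = 5.007 → N_a = 5
Actual rate k = Gd⁴/(8D³·5) = 4.6068 N/mm
Working load F = kδ = 4.6068·56 = 257.98 N
C = 67.0/5.2 = 12.8846; K_W = (4C−1)/(4C−4)+0.615/C = 1.1108
τ_max = K_W·8FD/(πd³) = 1.1108·313.03 = 347.73 MPa
τ_max > 268 MPa → exceeds allowable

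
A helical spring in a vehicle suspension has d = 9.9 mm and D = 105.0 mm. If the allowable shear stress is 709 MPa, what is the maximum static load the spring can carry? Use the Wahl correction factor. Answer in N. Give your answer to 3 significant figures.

C = D/d = 105.0/9.9 = 10.6061
K_W = (4C−1)/(4C−4) + 0.615/C = 41.424/38.424 + 0.0580 = 1.1361
τ_max = K·8FD/(πd³) → F_max = τ_allow·πd³/(8DK)
F_max = 709·π·9.9³/(8·105.0·1.1361) = 2.1612e+06/954.29 = 2264.8 N

2260 N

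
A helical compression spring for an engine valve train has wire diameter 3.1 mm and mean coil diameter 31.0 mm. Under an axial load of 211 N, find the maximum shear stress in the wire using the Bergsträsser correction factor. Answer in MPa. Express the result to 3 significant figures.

Spring index C = D/d = 31.0/3.1 = 10.0000
K_B = (4C+2)/(4C−3) = 42.000/37.000 = 1.1351
τ₀ = 8FD/(πd³) = 8·211·31.0/(π·3.1³) = 52328/93.591 = 559.11 MPa
τ_max = K·τ₀ = 1.1351 × 559.11 = 634.67 MPa

635 MPa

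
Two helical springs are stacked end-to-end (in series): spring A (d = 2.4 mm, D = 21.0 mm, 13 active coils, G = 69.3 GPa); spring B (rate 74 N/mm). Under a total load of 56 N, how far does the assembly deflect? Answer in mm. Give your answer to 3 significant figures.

24.2 mm

k_A = Gd⁴/(8D³N_a) = (69.3×10³)(2.4⁴)/(8·21.0³·13) = 2.3872 N/mm
Series: 1/k_eq = 1/2.3872 + 1/74 = 0.43242; k_eq = 2.3126 N/mm
δ = F/k_eq = 56/2.3126 = 24.215 mm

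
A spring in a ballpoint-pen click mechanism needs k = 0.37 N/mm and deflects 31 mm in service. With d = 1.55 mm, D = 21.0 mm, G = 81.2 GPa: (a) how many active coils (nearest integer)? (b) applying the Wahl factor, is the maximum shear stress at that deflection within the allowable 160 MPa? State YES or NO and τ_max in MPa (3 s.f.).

N_a = Gd⁴/(8D³k) = (81.2×10³)(1.55⁴)/(8·21.0³·0.37) = 17.1 → N_a = 17
Actual rate k = Gd⁴/(8D³·17) = 0.37212 N/mm
Working load F = kδ = 0.37212·31 = 11.536 N
C = 21.0/1.55 = 13.5484; K_W = (4C−1)/(4C−4)+0.615/C = 1.1052
τ_max = K_W·8FD/(πd³) = 1.1052·165.66 = 183.08 MPa
τ_max > 160 MPa → exceeds allowable

(a) 17 coils; (b) NO, τ_max = 183 MPa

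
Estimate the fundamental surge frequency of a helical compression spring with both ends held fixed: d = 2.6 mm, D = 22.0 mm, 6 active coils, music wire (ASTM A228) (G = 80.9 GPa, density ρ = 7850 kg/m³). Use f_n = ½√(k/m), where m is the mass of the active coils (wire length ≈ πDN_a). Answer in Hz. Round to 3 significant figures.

323 Hz

k = Gd⁴/(8D³N_a) = (80.9×10³)(2.6⁴)/(8·22.0³·6) = 7.2332 N/mm = 7233.2 N/m
Wire length L = πDN_a = π·22.0·6 = 414.69 mm
m = ρ·(πd²/4)·L = 7850 × 5.3093×10⁻⁶ m² × 0.41469 m = 0.017283 kg
f_n = ½√(k/m) = 0.5·√(7233.2/0.017283) = 0.5·√(4.1851e+05) = 323.46 Hz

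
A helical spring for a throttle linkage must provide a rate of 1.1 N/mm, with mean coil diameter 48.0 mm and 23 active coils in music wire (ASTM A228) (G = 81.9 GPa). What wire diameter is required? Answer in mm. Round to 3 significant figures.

d = (8D³N_a·k / G)^(1/4) = (8·48.0³·23·1.1 / (81.9×10³))^0.25
  = (273.31)^0.25 = 4.0660 mm

4.07 mm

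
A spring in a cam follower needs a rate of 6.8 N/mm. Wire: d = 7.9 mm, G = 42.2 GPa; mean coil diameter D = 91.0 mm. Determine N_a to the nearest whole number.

4

N_a = Gd⁴/(8D³k) = (42.2×10³ × 7.9⁴)/(8 × 91.0³ × 6.8)
    = 1.64369e+08 / 4.09943e+07 = 4.01 → 4 coils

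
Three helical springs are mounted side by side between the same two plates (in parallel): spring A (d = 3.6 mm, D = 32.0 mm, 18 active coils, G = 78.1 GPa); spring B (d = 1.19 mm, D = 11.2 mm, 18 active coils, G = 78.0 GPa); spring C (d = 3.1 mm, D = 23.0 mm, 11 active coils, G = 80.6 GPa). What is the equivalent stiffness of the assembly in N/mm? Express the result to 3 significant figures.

k_A = Gd⁴/(8D³N_a) = (78.1×10³)(3.6⁴)/(8·32.0³·18) = 2.78 N/mm
k_B = Gd⁴/(8D³N_a) = (78.0×10³)(1.19⁴)/(8·11.2³·18) = 0.77315 N/mm
k_C = Gd⁴/(8D³N_a) = (80.6×10³)(3.1⁴)/(8·23.0³·11) = 6.9521 N/mm
Parallel: k_eq = 2.78 + 0.77315 + 6.9521 = 10.505 N/mm

10.5 N/mm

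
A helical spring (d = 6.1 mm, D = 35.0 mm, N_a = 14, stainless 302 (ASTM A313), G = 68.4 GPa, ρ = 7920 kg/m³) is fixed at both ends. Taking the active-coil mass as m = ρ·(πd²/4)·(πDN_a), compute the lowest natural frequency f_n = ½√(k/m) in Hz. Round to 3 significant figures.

k = Gd⁴/(8D³N_a) = (68.4×10³)(6.1⁴)/(8·35.0³·14) = 19.722 N/mm = 19722 N/m
Wire length L = πDN_a = π·35.0·14 = 1539.4 mm
m = ρ·(πd²/4)·L = 7920 × 29.225×10⁻⁶ m² × 1.5394 m = 0.3563 kg
f_n = ½√(k/m) = 0.5·√(19722/0.3563) = 0.5·√(55352) = 117.63 Hz

118 Hz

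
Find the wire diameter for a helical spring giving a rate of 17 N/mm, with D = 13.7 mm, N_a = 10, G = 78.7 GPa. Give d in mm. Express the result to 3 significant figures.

d = (8D³N_a·k / G)^(1/4) = (8·13.7³·10·17 / (78.7×10³))^0.25
  = (44.435)^0.25 = 2.5819 mm

2.58 mm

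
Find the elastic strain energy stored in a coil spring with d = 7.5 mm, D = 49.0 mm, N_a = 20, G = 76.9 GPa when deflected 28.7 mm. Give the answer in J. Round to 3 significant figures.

k = Gd⁴/(8D³N_a) = (76.9×10³)(7.5⁴)/(8·49.0³·20) = 12.926 N/mm
U = ½kδ² = 0.5 × 12.926 × 28.7² = 5323.5 N·mm = 5.3235 J

5.32 J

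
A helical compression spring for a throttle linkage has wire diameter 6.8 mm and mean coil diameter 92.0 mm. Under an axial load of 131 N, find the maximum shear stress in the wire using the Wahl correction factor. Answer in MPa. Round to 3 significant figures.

Spring index C = D/d = 92.0/6.8 = 13.5294
K_W = (4C−1)/(4C−4) + 0.615/C = 53.118/50.118 + 0.0455 = 1.1053
τ₀ = 8FD/(πd³) = 8·131·92.0/(π·6.8³) = 96416/987.82 = 97.605 MPa
τ_max = K·τ₀ = 1.1053 × 97.605 = 107.88 MPa

108 MPa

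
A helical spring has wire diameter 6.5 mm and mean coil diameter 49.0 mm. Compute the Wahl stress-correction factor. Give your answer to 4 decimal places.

1.1963

C = D/d = 49.0/6.5 = 7.5385
K_W = (4C−1)/(4C−4) + 0.615/C = 29.154/26.154 + 0.0816 = 1.1963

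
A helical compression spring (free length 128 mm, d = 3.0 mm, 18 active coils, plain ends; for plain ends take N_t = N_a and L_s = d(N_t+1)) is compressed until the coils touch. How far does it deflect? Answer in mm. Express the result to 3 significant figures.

71.0 mm

N_t = 18; L_s = 3.0·19 = 57 mm
δ_solid = L₀ − L_s = 128 − 57 = 71 mm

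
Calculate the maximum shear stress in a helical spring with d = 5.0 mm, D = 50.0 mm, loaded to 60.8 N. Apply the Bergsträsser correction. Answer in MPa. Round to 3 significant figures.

70.3 MPa

Spring index C = D/d = 50.0/5.0 = 10.0000
K_B = (4C+2)/(4C−3) = 42.000/37.000 = 1.1351
τ₀ = 8FD/(πd³) = 8·60.8·50.0/(π·5.0³) = 24320/392.7 = 61.93 MPa
τ_max = K·τ₀ = 1.1351 × 61.93 = 70.299 MPa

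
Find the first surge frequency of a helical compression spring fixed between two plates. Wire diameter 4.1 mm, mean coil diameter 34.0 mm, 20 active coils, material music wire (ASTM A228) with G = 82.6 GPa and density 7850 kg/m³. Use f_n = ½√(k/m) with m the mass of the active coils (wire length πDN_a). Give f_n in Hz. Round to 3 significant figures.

64.7 Hz

k = Gd⁴/(8D³N_a) = (82.6×10³)(4.1⁴)/(8·34.0³·20) = 3.7116 N/mm = 3711.6 N/m
Wire length L = πDN_a = π·34.0·20 = 2136.3 mm
m = ρ·(πd²/4)·L = 7850 × 13.203×10⁻⁶ m² × 2.1363 m = 0.2214 kg
f_n = ½√(k/m) = 0.5·√(3711.6/0.2214) = 0.5·√(16764) = 64.738 Hz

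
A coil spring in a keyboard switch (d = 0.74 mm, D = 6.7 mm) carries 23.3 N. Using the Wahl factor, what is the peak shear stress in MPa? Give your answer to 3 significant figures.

1140 MPa

Spring index C = D/d = 6.7/0.74 = 9.0541
K_W = (4C−1)/(4C−4) + 0.615/C = 35.216/32.216 + 0.0679 = 1.1610
τ₀ = 8FD/(πd³) = 8·23.3·6.7/(π·0.74³) = 1248.88/1.273 = 981.02 MPa
τ_max = K·τ₀ = 1.1610 × 981.02 = 1139 MPa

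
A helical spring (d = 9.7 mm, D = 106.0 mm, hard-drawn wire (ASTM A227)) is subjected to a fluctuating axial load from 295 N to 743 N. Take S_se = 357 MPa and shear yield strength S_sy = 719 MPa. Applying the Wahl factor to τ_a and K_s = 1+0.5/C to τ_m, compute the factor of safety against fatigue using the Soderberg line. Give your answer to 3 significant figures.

2.31

C = D/d = 106.0/9.7 = 10.9278; K_W = (4C−1)/(4C−4)+0.615/C = 1.1318; K_s = 1+0.5/C = 1.0458
F_a = (F_max−F_min)/2 = 224 N; F_m = (F_max+F_min)/2 = 519 N
τ_a = K_W·8F_aD/(πd³) = 1.1318 × 66.249 = 74.982 MPa
τ_m = K_s·8F_mD/(πd³) = 1.0458 × 153.5 = 160.52 MPa
Soderberg: 1/n_f = τ_a/S_se + τ_m/S_sy = 74.982/357 + 160.52/719 = 0.21003 + 0.22325 = 0.43329
n_f = 1/0.43329 = 2.308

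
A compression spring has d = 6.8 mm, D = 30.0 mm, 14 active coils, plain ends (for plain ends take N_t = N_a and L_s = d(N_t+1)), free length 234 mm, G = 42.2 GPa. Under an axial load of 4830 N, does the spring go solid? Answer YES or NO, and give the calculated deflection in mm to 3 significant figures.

YES, δ = 162 mm

k = Gd⁴/(8D³N_a) = (42.2×10³)(6.8⁴)/(8·30.0³·14) = 29.838 N/mm
N_t = 14; L_s = 6.8·15 = 102 mm; δ_solid = L₀ − L_s = 234 − 102 = 132 mm
δ = F/k = 4830/29.838 = 161.88 mm
δ ≥ δ_solid → spring goes solid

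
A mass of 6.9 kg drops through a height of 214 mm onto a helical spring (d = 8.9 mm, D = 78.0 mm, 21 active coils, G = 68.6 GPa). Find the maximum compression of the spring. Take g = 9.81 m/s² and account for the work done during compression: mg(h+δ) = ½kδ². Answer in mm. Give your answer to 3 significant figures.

k = Gd⁴/(8D³N_a) = (68.6×10³)(8.9⁴)/(8·78.0³·21) = 5.3987 N/mm
W = mg = 6.9 × 9.81 = 67.689 N
½kδ² − Wδ − Wh = 0 → δ = (W + √(W² + 2kWh))/k
δ = (67.689 + √(4581.8 + 156406))/5.3987 = (67.689 + 401.23)/5.3987 = 86.858 mm

86.9 mm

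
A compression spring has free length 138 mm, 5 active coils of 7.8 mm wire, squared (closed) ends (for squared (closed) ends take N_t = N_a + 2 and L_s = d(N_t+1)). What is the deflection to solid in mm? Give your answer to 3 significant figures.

75.6 mm

N_t = 7; L_s = 7.8·8 = 62.4 mm
δ_solid = L₀ − L_s = 138 − 62.4 = 75.6 mm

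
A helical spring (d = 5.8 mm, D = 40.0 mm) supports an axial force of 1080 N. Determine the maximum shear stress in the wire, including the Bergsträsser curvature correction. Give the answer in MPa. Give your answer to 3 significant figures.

678 MPa

Spring index C = D/d = 40.0/5.8 = 6.8966
K_B = (4C+2)/(4C−3) = 29.586/24.586 = 1.2034
τ₀ = 8FD/(πd³) = 8·1080·40.0/(π·5.8³) = 345600/612.96 = 563.82 MPa
τ_max = K·τ₀ = 1.2034 × 563.82 = 678.48 MPa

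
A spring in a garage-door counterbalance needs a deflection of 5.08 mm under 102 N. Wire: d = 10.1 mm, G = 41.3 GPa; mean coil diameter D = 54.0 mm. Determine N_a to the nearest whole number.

17

Required rate k = F/δ = 102/5.08 = 20.079 N/mm
N_a = Gd⁴/(8D³k) = (41.3×10³ × 10.1⁴)/(8 × 54.0³ × 20.079)
    = 4.29769e+08 / 2.52934e+07 = 16.99 → 17 coils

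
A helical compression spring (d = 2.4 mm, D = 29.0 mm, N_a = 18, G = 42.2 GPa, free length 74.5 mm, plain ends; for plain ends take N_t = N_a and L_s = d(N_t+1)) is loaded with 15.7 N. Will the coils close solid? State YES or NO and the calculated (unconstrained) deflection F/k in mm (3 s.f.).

k = Gd⁴/(8D³N_a) = (42.2×10³)(2.4⁴)/(8·29.0³·18) = 0.39866 N/mm
N_t = 18; L_s = 2.4·19 = 45.6 mm; δ_solid = L₀ − L_s = 74.5 − 45.6 = 28.9 mm
δ = F/k = 15.7/0.39866 = 39.382 mm
δ ≥ δ_solid → spring goes solid

YES, δ = 39.4 mm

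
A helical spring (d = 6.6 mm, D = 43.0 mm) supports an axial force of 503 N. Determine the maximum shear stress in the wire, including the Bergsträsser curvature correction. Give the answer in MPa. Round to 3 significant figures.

233 MPa

Spring index C = D/d = 43.0/6.6 = 6.5152
K_B = (4C+2)/(4C−3) = 28.061/23.061 = 1.2168
τ₀ = 8FD/(πd³) = 8·503·43.0/(π·6.6³) = 173032/903.2 = 191.58 MPa
τ_max = K·τ₀ = 1.2168 × 191.58 = 233.12 MPa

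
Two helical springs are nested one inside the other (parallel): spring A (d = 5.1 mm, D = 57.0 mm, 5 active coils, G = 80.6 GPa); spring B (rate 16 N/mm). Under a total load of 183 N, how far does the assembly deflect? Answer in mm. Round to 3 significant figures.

7.83 mm

k_A = Gd⁴/(8D³N_a) = (80.6×10³)(5.1⁴)/(8·57.0³·5) = 7.3609 N/mm
Parallel: k_eq = 7.3609 + 16 = 23.361 N/mm
δ = F/k_eq = 183/23.361 = 7.8336 mm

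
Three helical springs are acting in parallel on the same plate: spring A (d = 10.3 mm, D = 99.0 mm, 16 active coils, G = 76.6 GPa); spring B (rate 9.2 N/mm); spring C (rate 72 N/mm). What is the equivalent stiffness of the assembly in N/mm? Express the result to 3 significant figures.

k_A = Gd⁴/(8D³N_a) = (76.6×10³)(10.3⁴)/(8·99.0³·16) = 6.9416 N/mm
Parallel: k_eq = 6.9416 + 9.2 + 72 = 88.142 N/mm

88.1 N/mm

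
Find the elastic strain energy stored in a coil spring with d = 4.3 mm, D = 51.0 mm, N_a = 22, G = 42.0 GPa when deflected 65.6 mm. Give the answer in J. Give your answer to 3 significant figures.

1.32 J

k = Gd⁴/(8D³N_a) = (42.0×10³)(4.3⁴)/(8·51.0³·22) = 0.61504 N/mm
U = ½kδ² = 0.5 × 0.61504 × 65.6² = 1323.4 N·mm = 1.3234 J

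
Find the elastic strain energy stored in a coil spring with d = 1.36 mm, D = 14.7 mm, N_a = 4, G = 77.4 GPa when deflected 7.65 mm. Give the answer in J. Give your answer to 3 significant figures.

0.0762 J

k = Gd⁴/(8D³N_a) = (77.4×10³)(1.36⁴)/(8·14.7³·4) = 2.6049 N/mm
U = ½kδ² = 0.5 × 2.6049 × 7.65² = 76.223 N·mm = 0.076223 J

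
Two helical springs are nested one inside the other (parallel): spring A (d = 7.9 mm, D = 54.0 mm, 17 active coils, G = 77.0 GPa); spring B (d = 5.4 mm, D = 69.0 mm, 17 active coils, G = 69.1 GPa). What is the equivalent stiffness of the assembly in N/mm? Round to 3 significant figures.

15.3 N/mm

k_A = Gd⁴/(8D³N_a) = (77.0×10³)(7.9⁴)/(8·54.0³·17) = 14.005 N/mm
k_B = Gd⁴/(8D³N_a) = (69.1×10³)(5.4⁴)/(8·69.0³·17) = 1.3151 N/mm
Parallel: k_eq = 14.005 + 1.3151 = 15.32 N/mm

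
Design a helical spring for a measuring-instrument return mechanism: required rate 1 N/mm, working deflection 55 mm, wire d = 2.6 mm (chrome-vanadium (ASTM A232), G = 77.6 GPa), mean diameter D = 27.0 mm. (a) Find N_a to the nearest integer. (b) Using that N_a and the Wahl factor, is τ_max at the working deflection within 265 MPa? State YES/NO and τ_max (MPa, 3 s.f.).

N_a = Gd⁴/(8D³k) = (77.6×10³)(2.6⁴)/(8·27.0³·1) = 22.52 → N_a = 23
Actual rate k = Gd⁴/(8D³·23) = 0.97914 N/mm
Working load F = kδ = 0.97914·55 = 53.853 N
C = 27.0/2.6 = 10.3846; K_W = (4C−1)/(4C−4)+0.615/C = 1.1391
τ_max = K_W·8FD/(πd³) = 1.1391·210.67 = 239.98 MPa
τ_max ≤ 265 MPa → acceptable

(a) 23 coils; (b) YES, τ_max = 240 MPa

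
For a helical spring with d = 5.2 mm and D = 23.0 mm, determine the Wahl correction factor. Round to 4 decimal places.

1.3581

C = D/d = 23.0/5.2 = 4.4231
K_W = (4C−1)/(4C−4) + 0.615/C = 16.692/13.692 + 0.1390 = 1.3581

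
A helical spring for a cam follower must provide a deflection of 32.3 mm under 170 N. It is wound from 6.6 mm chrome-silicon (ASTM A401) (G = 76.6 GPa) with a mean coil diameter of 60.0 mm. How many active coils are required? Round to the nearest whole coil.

16

Required rate k = F/δ = 170/32.3 = 5.2632 N/mm
N_a = Gd⁴/(8D³k) = (76.6×10³ × 6.6⁴)/(8 × 60.0³ × 5.2632)
    = 1.45346e+08 / 9.09474e+06 = 15.98 → 16 coils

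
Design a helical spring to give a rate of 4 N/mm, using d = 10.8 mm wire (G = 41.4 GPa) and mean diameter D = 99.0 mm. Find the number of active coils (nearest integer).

N_a = Gd⁴/(8D³k) = (41.4×10³ × 10.8⁴)/(8 × 99.0³ × 4)
    = 5.63242e+08 / 3.10496e+07 = 18.14 → 18 coils

18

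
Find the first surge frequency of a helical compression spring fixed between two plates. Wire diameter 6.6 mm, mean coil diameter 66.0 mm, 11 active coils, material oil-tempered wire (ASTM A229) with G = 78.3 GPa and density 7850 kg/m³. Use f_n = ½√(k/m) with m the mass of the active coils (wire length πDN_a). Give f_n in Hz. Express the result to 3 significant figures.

49.0 Hz

k = Gd⁴/(8D³N_a) = (78.3×10³)(6.6⁴)/(8·66.0³·11) = 5.8725 N/mm = 5872.5 N/m
Wire length L = πDN_a = π·66.0·11 = 2280.8 mm
m = ρ·(πd²/4)·L = 7850 × 34.212×10⁻⁶ m² × 2.2808 m = 0.61254 kg
f_n = ½√(k/m) = 0.5·√(5872.5/0.61254) = 0.5·√(9587.1) = 48.957 Hz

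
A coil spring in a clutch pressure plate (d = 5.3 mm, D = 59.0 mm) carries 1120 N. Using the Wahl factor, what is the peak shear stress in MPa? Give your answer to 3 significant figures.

Spring index C = D/d = 59.0/5.3 = 11.1321
K_W = (4C−1)/(4C−4) + 0.615/C = 43.528/40.528 + 0.0552 = 1.1293
τ₀ = 8FD/(πd³) = 8·1120·59.0/(π·5.3³) = 528640/467.71 = 1130.3 MPa
τ_max = K·τ₀ = 1.1293 × 1130.3 = 1276.4 MPa

1280 MPa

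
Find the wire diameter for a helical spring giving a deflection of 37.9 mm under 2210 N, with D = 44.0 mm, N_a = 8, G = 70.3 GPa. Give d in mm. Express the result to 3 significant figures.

Required rate k = F/δ = 2210/37.9 = 58.311 N/mm
d = (8D³N_a·k / G)^(1/4) = (8·44.0³·8·58.311 / (70.3×10³))^0.25
  = (4522.1)^0.25 = 8.2004 mm

8.20 mm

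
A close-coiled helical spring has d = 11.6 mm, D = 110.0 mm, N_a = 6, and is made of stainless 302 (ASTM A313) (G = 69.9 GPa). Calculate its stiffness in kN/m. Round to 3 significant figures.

19.8 kN/m

k = Gd⁴/(8D³N_a) = (69.9×10³ × 11.6⁴) / (8 × 110.0³ × 6)
  = 1.26564e+09 / 6.3888e+07 = 19.81 N/mm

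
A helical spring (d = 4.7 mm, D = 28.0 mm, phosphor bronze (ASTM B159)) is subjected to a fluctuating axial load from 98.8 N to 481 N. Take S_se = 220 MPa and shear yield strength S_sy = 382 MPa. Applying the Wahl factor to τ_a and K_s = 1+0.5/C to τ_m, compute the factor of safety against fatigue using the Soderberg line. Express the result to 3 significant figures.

C = D/d = 28.0/4.7 = 5.9574; K_W = (4C−1)/(4C−4)+0.615/C = 1.2545; K_s = 1+0.5/C = 1.0839
F_a = (F_max−F_min)/2 = 191.1 N; F_m = (F_max+F_min)/2 = 289.9 N
τ_a = K_W·8F_aD/(πd³) = 1.2545 × 131.24 = 164.64 MPa
τ_m = K_s·8F_mD/(πd³) = 1.0839 × 199.09 = 215.8 MPa
Soderberg: 1/n_f = τ_a/S_se + τ_m/S_sy = 164.64/220 + 215.8/382 = 0.74838 + 0.56492 = 1.3133
n_f = 1/1.3133 = 0.7614

0.761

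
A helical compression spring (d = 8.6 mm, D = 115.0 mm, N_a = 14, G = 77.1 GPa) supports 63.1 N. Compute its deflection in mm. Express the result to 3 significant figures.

k = Gd⁴/(8D³N_a) = (77.1×10³)(8.6⁴)/(8·115.0³·14) = 2.4759 N/mm
δ = F/k = 63.1 / 2.4759 = 25.485 mm

25.5 mm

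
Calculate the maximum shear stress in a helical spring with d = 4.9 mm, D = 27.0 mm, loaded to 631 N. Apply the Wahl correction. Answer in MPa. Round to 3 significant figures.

Spring index C = D/d = 27.0/4.9 = 5.5102
K_W = (4C−1)/(4C−4) + 0.615/C = 21.041/18.041 + 0.1116 = 1.2779
τ₀ = 8FD/(πd³) = 8·631·27.0/(π·4.9³) = 136296/369.61 = 368.76 MPa
τ_max = K·τ₀ = 1.2779 × 368.76 = 471.24 MPa

471 MPa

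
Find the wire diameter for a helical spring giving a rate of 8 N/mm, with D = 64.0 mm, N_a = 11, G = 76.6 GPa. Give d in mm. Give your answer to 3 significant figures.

d = (8D³N_a·k / G)^(1/4) = (8·64.0³·11·8 / (76.6×10³))^0.25
  = (2409.3)^0.25 = 7.0060 mm

7.01 mm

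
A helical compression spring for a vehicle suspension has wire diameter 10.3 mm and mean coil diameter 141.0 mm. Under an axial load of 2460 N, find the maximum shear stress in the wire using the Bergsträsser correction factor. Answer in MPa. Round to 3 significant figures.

Spring index C = D/d = 141.0/10.3 = 13.6893
K_B = (4C+2)/(4C−3) = 56.757/51.757 = 1.0966
τ₀ = 8FD/(πd³) = 8·2460·141.0/(π·10.3³) = 2.77488e+06/3432.9 = 808.32 MPa
τ_max = K·τ₀ = 1.0966 × 808.32 = 886.41 MPa

886 MPa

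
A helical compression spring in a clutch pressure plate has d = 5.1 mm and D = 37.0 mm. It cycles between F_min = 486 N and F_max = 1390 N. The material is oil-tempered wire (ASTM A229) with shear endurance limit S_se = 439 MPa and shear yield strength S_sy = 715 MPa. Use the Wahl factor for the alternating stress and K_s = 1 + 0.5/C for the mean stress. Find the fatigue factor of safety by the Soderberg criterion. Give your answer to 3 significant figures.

0.533

C = D/d = 37.0/5.1 = 7.2549; K_W = (4C−1)/(4C−4)+0.615/C = 1.2047; K_s = 1+0.5/C = 1.0689
F_a = (F_max−F_min)/2 = 452 N; F_m = (F_max+F_min)/2 = 938 N
τ_a = K_W·8F_aD/(πd³) = 1.2047 × 321.05 = 386.76 MPa
τ_m = K_s·8F_mD/(πd³) = 1.0689 × 666.25 = 712.16 MPa
Soderberg: 1/n_f = τ_a/S_se + τ_m/S_sy = 386.76/439 + 712.16/715 = 0.88100 + 0.99603 = 1.877
n_f = 1/1.877 = 0.5328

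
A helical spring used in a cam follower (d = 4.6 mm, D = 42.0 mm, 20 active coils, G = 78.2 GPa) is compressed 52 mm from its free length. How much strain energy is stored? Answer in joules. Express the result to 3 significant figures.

3.99 J

k = Gd⁴/(8D³N_a) = (78.2×10³)(4.6⁴)/(8·42.0³·20) = 2.9537 N/mm
U = ½kδ² = 0.5 × 2.9537 × 52² = 3993.4 N·mm = 3.9934 J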